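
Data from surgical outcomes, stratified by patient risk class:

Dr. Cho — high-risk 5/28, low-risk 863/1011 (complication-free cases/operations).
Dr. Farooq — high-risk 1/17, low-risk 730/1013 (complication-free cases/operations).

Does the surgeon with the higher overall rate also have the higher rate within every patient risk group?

High-risk: Dr. Cho 5/28 = 17.9%, Dr. Farooq 1/17 = 5.9% → Dr. Cho
Low-risk: Dr. Cho 863/1011 = 85.4%, Dr. Farooq 730/1013 = 72.1% → Dr. Cho
Overall: Dr. Cho 868/1039 = 83.5%, Dr. Farooq 731/1030 = 71.0% → Dr. Cho
Dr. Cho wins overall and in every patient risk group — no reversal.

Yes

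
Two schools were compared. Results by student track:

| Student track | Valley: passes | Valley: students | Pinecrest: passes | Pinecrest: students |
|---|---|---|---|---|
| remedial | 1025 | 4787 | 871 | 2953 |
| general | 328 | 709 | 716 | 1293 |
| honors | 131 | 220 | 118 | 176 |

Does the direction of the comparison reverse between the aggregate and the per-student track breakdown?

Remedial: Valley 1025/4787 = 21.4%, Pinecrest 871/2953 = 29.5% → Pinecrest
General: Valley 328/709 = 46.3%, Pinecrest 716/1293 = 55.4% → Pinecrest
Honors: Valley 131/220 = 59.5%, Pinecrest 118/176 = 67.0% → Pinecrest
Overall: Valley 1484/5716 = 26.0%, Pinecrest 1705/4422 = 38.6% → Pinecrest
Pinecrest wins overall and in every student group — no reversal.

No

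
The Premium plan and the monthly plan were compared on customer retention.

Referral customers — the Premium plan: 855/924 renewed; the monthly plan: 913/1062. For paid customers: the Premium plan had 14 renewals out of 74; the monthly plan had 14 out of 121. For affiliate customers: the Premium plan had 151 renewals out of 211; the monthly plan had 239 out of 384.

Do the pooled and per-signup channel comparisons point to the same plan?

Referral: the Premium plan 855/924 = 92.5%, the monthly plan 913/1062 = 86.0% → the Premium plan
Paid: the Premium plan 14/74 = 18.9%, the monthly plan 14/121 = 11.6% → the Premium plan
Affiliate: the Premium plan 151/211 = 71.6%, the monthly plan 239/384 = 62.2% → the Premium plan
Overall: the Premium plan 1020/1209 = 84.4%, the monthly plan 1166/1567 = 74.4% → the Premium plan
The Premium plan wins overall and in every signup group — no reversal.

Yes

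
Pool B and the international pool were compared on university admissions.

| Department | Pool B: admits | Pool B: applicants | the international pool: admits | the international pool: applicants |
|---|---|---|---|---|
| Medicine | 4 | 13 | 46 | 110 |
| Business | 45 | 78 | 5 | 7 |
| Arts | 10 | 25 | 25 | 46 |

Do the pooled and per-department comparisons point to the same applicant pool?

No

Medicine: Pool B 4/13 = 30.8%, the international pool 46/110 = 41.8% → the international pool
Business: Pool B 45/78 = 57.7%, the international pool 5/7 = 71.4% → the international pool
Arts: Pool B 10/25 = 40.0%, the international pool 25/46 = 54.3% → the international pool
Overall: Pool B 59/116 = 50.9%, the international pool 76/163 = 46.6% → Pool B
The international pool wins each department group but Pool B wins overall — the comparison reverses. The international pool's applicants skew toward Medicine, which has a lower base rate.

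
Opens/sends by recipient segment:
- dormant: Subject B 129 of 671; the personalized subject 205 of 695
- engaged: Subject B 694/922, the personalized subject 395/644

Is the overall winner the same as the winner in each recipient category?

No

Dormant: Subject B 129/671 = 19.2%, the personalized subject 205/695 = 29.5% → the personalized subject
Engaged: Subject B 694/922 = 75.3%, the personalized subject 395/644 = 61.3% → Subject B
Overall: Subject B 823/1593 = 51.7%, the personalized subject 600/1339 = 44.8% → Subject B
Neither sweeps: Subject B wins 1 of 2 groups, the personalized subject wins 1. Subject B wins overall but not every group — no Simpson reversal.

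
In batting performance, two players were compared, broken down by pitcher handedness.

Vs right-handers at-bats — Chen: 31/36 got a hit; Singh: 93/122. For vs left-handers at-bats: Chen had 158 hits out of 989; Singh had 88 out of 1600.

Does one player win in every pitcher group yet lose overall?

No

Vs right-handers: Chen 31/36 = 86.1%, Singh 93/122 = 76.2% → Chen
Vs left-handers: Chen 158/989 = 16.0%, Singh 88/1600 = 5.5% → Chen
Overall: Chen 189/1025 = 18.4%, Singh 181/1722 = 10.5% → Chen
Chen wins overall and in every pitcher group — no reversal.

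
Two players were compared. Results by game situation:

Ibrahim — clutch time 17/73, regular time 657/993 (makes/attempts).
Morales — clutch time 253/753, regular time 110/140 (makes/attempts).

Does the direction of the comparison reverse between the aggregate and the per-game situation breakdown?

Clutch time: Ibrahim 17/73 = 23.3%, Morales 253/753 = 33.6% → Morales
Regular time: Ibrahim 657/993 = 66.2%, Morales 110/140 = 78.6% → Morales
Overall: Ibrahim 674/1066 = 63.2%, Morales 363/893 = 40.6% → Ibrahim
Morales wins each game group but Ibrahim wins overall — the comparison reverses. Morales's attempts skew toward clutch time, which has a lower base rate.

Yes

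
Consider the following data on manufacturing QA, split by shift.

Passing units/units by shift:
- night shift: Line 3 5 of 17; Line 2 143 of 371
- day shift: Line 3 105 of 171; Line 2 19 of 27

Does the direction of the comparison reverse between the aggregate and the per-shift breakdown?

Yes

Night shift: Line 3 5/17 = 29.4%, Line 2 143/371 = 38.5% → Line 2
Day shift: Line 3 105/171 = 61.4%, Line 2 19/27 = 70.4% → Line 2
Overall: Line 3 110/188 = 58.5%, Line 2 162/398 = 40.7% → Line 3
Line 2 wins each shift group but Line 3 wins overall — the comparison reverses. Line 2's units skew toward night shift, which has a lower base rate.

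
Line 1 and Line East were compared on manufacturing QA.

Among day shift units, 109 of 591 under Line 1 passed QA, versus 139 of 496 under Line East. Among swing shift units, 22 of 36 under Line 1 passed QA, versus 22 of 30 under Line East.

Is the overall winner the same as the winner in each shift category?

Yes

Day shift: Line 1 109/591 = 18.4%, Line East 139/496 = 28.0% → Line East
Swing shift: Line 1 22/36 = 61.1%, Line East 22/30 = 73.3% → Line East
Overall: Line 1 131/627 = 20.9%, Line East 161/526 = 30.6% → Line East
Line East wins overall and in every shift group — no reversal.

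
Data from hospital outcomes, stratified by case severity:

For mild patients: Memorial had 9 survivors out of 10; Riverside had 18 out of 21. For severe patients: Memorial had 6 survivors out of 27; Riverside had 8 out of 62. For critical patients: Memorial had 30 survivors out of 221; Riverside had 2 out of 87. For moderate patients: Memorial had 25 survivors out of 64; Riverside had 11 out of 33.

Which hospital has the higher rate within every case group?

Mild: Memorial 9/10 = 90.0%, Riverside 18/21 = 85.7% → Memorial
Severe: Memorial 6/27 = 22.2%, Riverside 8/62 = 12.9% → Memorial
Critical: Memorial 30/221 = 13.6%, Riverside 2/87 = 2.3% → Memorial
Moderate: Memorial 25/64 = 39.1%, Riverside 11/33 = 33.3% → Memorial
Memorial has the higher rate in all 4 groups.

Memorial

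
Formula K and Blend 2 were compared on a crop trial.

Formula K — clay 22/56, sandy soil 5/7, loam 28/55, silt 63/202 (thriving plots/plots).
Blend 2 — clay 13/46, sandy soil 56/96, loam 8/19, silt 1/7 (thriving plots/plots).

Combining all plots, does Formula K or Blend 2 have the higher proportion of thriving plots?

Clay: Formula K 22/56 = 39.3%, Blend 2 13/46 = 28.3% → Formula K
Sandy soil: Formula K 5/7 = 71.4%, Blend 2 56/96 = 58.3% → Formula K
Loam: Formula K 28/55 = 50.9%, Blend 2 8/19 = 42.1% → Formula K
Silt: Formula K 63/202 = 31.2%, Blend 2 1/7 = 14.3% → Formula K
Overall: Formula K 118/320 = 36.9%, Blend 2 78/168 = 46.4% → Blend 2
(Formula K wins every soil group but Blend 2 wins overall — Formula K's plots skew toward the low-rate silt group.)

Blend 2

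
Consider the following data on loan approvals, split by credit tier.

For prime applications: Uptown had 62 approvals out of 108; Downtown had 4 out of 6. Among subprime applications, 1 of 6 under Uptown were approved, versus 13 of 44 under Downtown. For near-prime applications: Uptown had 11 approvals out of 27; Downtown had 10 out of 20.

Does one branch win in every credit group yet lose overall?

Yes

Prime: Uptown 62/108 = 57.4%, Downtown 4/6 = 66.7% → Downtown
Subprime: Uptown 1/6 = 16.7%, Downtown 13/44 = 29.5% → Downtown
Near-prime: Uptown 11/27 = 40.7%, Downtown 10/20 = 50.0% → Downtown
Overall: Uptown 74/141 = 52.5%, Downtown 27/70 = 38.6% → Uptown
Downtown wins each credit group but Uptown wins overall — the comparison reverses. Downtown's applications skew toward subprime, which has a lower base rate.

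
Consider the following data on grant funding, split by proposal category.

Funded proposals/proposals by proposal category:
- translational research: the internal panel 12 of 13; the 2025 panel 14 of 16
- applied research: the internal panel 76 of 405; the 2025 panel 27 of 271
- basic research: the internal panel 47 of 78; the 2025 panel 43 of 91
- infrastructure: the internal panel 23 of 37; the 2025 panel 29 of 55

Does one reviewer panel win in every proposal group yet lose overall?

Translational research: the internal panel 12/13 = 92.3%, the 2025 panel 14/16 = 87.5% → the internal panel
Applied research: the internal panel 76/405 = 18.8%, the 2025 panel 27/271 = 10.0% → the internal panel
Basic research: the internal panel 47/78 = 60.3%, the 2025 panel 43/91 = 47.3% → the internal panel
Infrastructure: the internal panel 23/37 = 62.2%, the 2025 panel 29/55 = 52.7% → the internal panel
Overall: the internal panel 158/533 = 29.6%, the 2025 panel 113/433 = 26.1% → the internal panel
The internal panel wins overall and in every proposal group — no reversal.

No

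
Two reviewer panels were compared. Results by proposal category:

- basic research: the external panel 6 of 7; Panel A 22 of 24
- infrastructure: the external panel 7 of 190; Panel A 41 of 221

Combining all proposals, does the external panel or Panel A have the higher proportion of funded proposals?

Panel A

Basic research: the external panel 6/7 = 85.7%, Panel A 22/24 = 91.7% → Panel A
Infrastructure: the external panel 7/190 = 3.7%, Panel A 41/221 = 18.6% → Panel A
Overall: the external panel 13/197 = 6.6%, Panel A 63/245 = 25.7% → Panel A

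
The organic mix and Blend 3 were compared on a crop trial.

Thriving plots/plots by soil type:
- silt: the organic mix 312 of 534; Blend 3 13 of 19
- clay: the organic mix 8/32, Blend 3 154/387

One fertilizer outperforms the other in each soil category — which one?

Silt: the organic mix 312/534 = 58.4%, Blend 3 13/19 = 68.4% → Blend 3
Clay: the organic mix 8/32 = 25.0%, Blend 3 154/387 = 39.8% → Blend 3
Blend 3 has the higher rate in both groups.

Blend 3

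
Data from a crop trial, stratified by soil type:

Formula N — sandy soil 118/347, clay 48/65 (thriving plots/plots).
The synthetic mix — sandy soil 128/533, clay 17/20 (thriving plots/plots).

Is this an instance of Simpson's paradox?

No

Sandy soil: Formula N 118/347 = 34.0%, the synthetic mix 128/533 = 24.0% → Formula N
Clay: Formula N 48/65 = 73.8%, the synthetic mix 17/20 = 85.0% → the synthetic mix
Overall: Formula N 166/412 = 40.3%, the synthetic mix 145/553 = 26.2% → Formula N
Neither sweeps: Formula N wins 1 of 2 groups, the synthetic mix wins 1. Formula N wins overall but not every group — no Simpson reversal.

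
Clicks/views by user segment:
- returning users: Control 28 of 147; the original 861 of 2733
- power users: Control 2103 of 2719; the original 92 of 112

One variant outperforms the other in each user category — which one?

Returning users: Control 28/147 = 19.0%, the original 861/2733 = 31.5% → the original
Power users: Control 2103/2719 = 77.3%, the original 92/112 = 82.1% → the original
The original has the higher rate in both groups.

the original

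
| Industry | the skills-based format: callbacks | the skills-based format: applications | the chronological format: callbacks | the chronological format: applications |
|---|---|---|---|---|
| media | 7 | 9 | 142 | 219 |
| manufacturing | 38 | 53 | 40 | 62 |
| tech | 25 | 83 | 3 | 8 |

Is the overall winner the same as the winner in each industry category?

No

Media: the skills-based format 7/9 = 77.8%, the chronological format 142/219 = 64.8% → the skills-based format
Manufacturing: the skills-based format 38/53 = 71.7%, the chronological format 40/62 = 64.5% → the skills-based format
Tech: the skills-based format 25/83 = 30.1%, the chronological format 3/8 = 37.5% → the chronological format
Overall: the skills-based format 70/145 = 48.3%, the chronological format 185/289 = 64.0% → the chronological format
Neither sweeps: the skills-based format wins 2 of 3 groups, the chronological format wins 1. The chronological format wins overall but not every group — no Simpson reversal.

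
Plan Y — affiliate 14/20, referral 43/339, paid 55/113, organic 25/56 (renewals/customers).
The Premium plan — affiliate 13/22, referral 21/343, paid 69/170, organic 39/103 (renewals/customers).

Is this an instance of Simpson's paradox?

Affiliate: Plan Y 14/20 = 70.0%, the Premium plan 13/22 = 59.1% → Plan Y
Referral: Plan Y 43/339 = 12.7%, the Premium plan 21/343 = 6.1% → Plan Y
Paid: Plan Y 55/113 = 48.7%, the Premium plan 69/170 = 40.6% → Plan Y
Organic: Plan Y 25/56 = 44.6%, the Premium plan 39/103 = 37.9% → Plan Y
Overall: Plan Y 137/528 = 25.9%, the Premium plan 142/638 = 22.3% → Plan Y
Plan Y wins overall and in every signup group — no reversal.

No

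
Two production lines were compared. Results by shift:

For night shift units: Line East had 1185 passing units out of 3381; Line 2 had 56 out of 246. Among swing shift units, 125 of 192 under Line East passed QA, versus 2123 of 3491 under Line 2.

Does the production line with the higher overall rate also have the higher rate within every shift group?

Night shift: Line East 1185/3381 = 35.0%, Line 2 56/246 = 22.8% → Line East
Swing shift: Line East 125/192 = 65.1%, Line 2 2123/3491 = 60.8% → Line East
Overall: Line East 1310/3573 = 36.7%, Line 2 2179/3737 = 58.3% → Line 2
Line East wins each shift group but Line 2 wins overall — the comparison reverses. Line East's units skew toward night shift, which has a lower base rate.

No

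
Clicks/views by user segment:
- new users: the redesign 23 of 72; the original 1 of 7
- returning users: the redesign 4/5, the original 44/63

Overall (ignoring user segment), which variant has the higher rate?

New users: the redesign 23/72 = 31.9%, the original 1/7 = 14.3% → the redesign
Returning users: the redesign 4/5 = 80.0%, the original 44/63 = 69.8% → the redesign
Overall: the redesign 27/77 = 35.1%, the original 45/70 = 64.3% → the original
(The redesign wins every user group but the original wins overall — the redesign's views skew toward the low-rate new users group.)

the original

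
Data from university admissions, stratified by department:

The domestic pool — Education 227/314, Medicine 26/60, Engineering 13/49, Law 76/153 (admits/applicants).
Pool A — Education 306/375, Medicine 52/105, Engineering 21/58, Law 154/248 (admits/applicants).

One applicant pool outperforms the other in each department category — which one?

Pool A

Education: the domestic pool 227/314 = 72.3%, Pool A 306/375 = 81.6% → Pool A
Medicine: the domestic pool 26/60 = 43.3%, Pool A 52/105 = 49.5% → Pool A
Engineering: the domestic pool 13/49 = 26.5%, Pool A 21/58 = 36.2% → Pool A
Law: the domestic pool 76/153 = 49.7%, Pool A 154/248 = 62.1% → Pool A
Pool A has the higher rate in all 4 groups.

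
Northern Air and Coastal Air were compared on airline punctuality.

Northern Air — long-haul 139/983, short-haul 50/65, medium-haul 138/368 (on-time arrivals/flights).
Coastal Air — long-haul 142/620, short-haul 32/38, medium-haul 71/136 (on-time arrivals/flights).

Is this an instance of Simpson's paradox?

Long-haul: Northern Air 139/983 = 14.1%, Coastal Air 142/620 = 22.9% → Coastal Air
Short-haul: Northern Air 50/65 = 76.9%, Coastal Air 32/38 = 84.2% → Coastal Air
Medium-haul: Northern Air 138/368 = 37.5%, Coastal Air 71/136 = 52.2% → Coastal Air
Overall: Northern Air 327/1416 = 23.1%, Coastal Air 245/794 = 30.9% → Coastal Air
Coastal Air wins overall and in every route group — no reversal.

No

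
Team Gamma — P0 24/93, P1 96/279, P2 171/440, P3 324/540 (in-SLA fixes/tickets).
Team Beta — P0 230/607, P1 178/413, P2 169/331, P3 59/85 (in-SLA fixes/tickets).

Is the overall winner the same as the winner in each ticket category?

No

P0: Team Gamma 24/93 = 25.8%, Team Beta 230/607 = 37.9% → Team Beta
P1: Team Gamma 96/279 = 34.4%, Team Beta 178/413 = 43.1% → Team Beta
P2: Team Gamma 171/440 = 38.9%, Team Beta 169/331 = 51.1% → Team Beta
P3: Team Gamma 324/540 = 60.0%, Team Beta 59/85 = 69.4% → Team Beta
Overall: Team Gamma 615/1352 = 45.5%, Team Beta 636/1436 = 44.3% → Team Gamma
Team Beta wins each ticket group but Team Gamma wins overall — the comparison reverses. Team Beta's tickets skew toward P0, which has a lower base rate.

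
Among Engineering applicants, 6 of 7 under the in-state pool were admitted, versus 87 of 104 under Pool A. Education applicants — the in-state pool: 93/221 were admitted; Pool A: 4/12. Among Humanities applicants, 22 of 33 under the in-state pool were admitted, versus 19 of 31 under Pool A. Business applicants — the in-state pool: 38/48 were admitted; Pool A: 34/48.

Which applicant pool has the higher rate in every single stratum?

Engineering: the in-state pool 6/7 = 85.7%, Pool A 87/104 = 83.7% → the in-state pool
Education: the in-state pool 93/221 = 42.1%, Pool A 4/12 = 33.3% → the in-state pool
Humanities: the in-state pool 22/33 = 66.7%, Pool A 19/31 = 61.3% → the in-state pool
Business: the in-state pool 38/48 = 79.2%, Pool A 34/48 = 70.8% → the in-state pool
The in-state pool has the higher rate in all 4 groups.

the in-state pool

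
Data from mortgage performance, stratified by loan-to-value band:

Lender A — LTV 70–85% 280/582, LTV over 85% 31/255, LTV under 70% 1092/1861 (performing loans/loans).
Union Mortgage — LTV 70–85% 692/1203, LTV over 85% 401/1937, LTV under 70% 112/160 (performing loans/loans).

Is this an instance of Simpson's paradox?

LTV 70–85%: Lender A 280/582 = 48.1%, Union Mortgage 692/1203 = 57.5% → Union Mortgage
LTV over 85%: Lender A 31/255 = 12.2%, Union Mortgage 401/1937 = 20.7% → Union Mortgage
LTV under 70%: Lender A 1092/1861 = 58.7%, Union Mortgage 112/160 = 70.0% → Union Mortgage
Overall: Lender A 1403/2698 = 52.0%, Union Mortgage 1205/3300 = 36.5% → Lender A
Union Mortgage wins each loan-to-value group but Lender A wins overall — the comparison reverses. Union Mortgage's loans skew toward LTV over 85%, which has a lower base rate.

Yes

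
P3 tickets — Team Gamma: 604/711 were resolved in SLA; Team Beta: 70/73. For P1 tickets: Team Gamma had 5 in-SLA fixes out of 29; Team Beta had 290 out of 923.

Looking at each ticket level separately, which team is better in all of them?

P3: Team Gamma 604/711 = 85.0%, Team Beta 70/73 = 95.9% → Team Beta
P1: Team Gamma 5/29 = 17.2%, Team Beta 290/923 = 31.4% → Team Beta
Team Beta has the higher rate in both groups.

Team Beta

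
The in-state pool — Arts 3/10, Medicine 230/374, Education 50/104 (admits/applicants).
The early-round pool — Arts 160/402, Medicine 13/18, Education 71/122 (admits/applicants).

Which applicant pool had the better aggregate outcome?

Arts: the in-state pool 3/10 = 30.0%, the early-round pool 160/402 = 39.8% → the early-round pool
Medicine: the in-state pool 230/374 = 61.5%, the early-round pool 13/18 = 72.2% → the early-round pool
Education: the in-state pool 50/104 = 48.1%, the early-round pool 71/122 = 58.2% → the early-round pool
Overall: the in-state pool 283/488 = 58.0%, the early-round pool 244/542 = 45.0% → the in-state pool
(The early-round pool wins every department group but the in-state pool wins overall — the early-round pool's applicants skew toward the low-rate Arts group.)

the in-state pool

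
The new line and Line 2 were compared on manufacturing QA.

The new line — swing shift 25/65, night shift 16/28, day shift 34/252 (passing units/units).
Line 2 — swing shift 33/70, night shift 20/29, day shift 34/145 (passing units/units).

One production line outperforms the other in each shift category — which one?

Swing shift: the new line 25/65 = 38.5%, Line 2 33/70 = 47.1% → Line 2
Night shift: the new line 16/28 = 57.1%, Line 2 20/29 = 69.0% → Line 2
Day shift: the new line 34/252 = 13.5%, Line 2 34/145 = 23.4% → Line 2
Line 2 has the higher rate in all 3 groups.

Line 2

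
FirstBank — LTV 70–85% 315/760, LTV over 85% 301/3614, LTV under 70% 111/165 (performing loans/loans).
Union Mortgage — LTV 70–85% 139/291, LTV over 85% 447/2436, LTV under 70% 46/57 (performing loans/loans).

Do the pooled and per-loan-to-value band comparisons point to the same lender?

Yes

LTV 70–85%: FirstBank 315/760 = 41.4%, Union Mortgage 139/291 = 47.8% → Union Mortgage
LTV over 85%: FirstBank 301/3614 = 8.3%, Union Mortgage 447/2436 = 18.3% → Union Mortgage
LTV under 70%: FirstBank 111/165 = 67.3%, Union Mortgage 46/57 = 80.7% → Union Mortgage
Overall: FirstBank 727/4539 = 16.0%, Union Mortgage 632/2784 = 22.7% → Union Mortgage
Union Mortgage wins overall and in every loan-to-value group — no reversal.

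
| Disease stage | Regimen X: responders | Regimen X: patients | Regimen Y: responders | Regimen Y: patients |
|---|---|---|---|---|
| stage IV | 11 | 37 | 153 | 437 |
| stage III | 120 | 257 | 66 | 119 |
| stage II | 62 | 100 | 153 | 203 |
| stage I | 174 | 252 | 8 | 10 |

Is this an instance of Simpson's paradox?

Stage IV: Regimen X 11/37 = 29.7%, Regimen Y 153/437 = 35.0% → Regimen Y
Stage III: Regimen X 120/257 = 46.7%, Regimen Y 66/119 = 55.5% → Regimen Y
Stage II: Regimen X 62/100 = 62.0%, Regimen Y 153/203 = 75.4% → Regimen Y
Stage I: Regimen X 174/252 = 69.0%, Regimen Y 8/10 = 80.0% → Regimen Y
Overall: Regimen X 367/646 = 56.8%, Regimen Y 380/769 = 49.4% → Regimen X
Regimen Y wins each disease group but Regimen X wins overall — the comparison reverses. Regimen Y's patients skew toward stage IV, which has a lower base rate.

Yes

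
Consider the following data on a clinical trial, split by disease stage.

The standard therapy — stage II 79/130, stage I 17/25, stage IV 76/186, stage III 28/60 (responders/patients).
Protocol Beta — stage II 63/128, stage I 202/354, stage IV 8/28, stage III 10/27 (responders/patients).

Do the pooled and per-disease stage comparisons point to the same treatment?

Stage II: the standard therapy 79/130 = 60.8%, Protocol Beta 63/128 = 49.2% → the standard therapy
Stage I: the standard therapy 17/25 = 68.0%, Protocol Beta 202/354 = 57.1% → the standard therapy
Stage IV: the standard therapy 76/186 = 40.9%, Protocol Beta 8/28 = 28.6% → the standard therapy
Stage III: the standard therapy 28/60 = 46.7%, Protocol Beta 10/27 = 37.0% → the standard therapy
Overall: the standard therapy 200/401 = 49.9%, Protocol Beta 283/537 = 52.7% → Protocol Beta
The standard therapy wins each disease group but Protocol Beta wins overall — the comparison reverses. The standard therapy's patients skew toward stage IV, which has a lower base rate.

No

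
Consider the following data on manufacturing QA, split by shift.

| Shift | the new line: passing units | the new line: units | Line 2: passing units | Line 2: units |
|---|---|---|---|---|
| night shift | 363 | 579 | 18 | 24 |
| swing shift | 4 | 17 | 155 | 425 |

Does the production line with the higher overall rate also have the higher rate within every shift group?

Night shift: the new line 363/579 = 62.7%, Line 2 18/24 = 75.0% → Line 2
Swing shift: the new line 4/17 = 23.5%, Line 2 155/425 = 36.5% → Line 2
Overall: the new line 367/596 = 61.6%, Line 2 173/449 = 38.5% → the new line
Line 2 wins each shift group but the new line wins overall — the comparison reverses. Line 2's units skew toward swing shift, which has a lower base rate.

No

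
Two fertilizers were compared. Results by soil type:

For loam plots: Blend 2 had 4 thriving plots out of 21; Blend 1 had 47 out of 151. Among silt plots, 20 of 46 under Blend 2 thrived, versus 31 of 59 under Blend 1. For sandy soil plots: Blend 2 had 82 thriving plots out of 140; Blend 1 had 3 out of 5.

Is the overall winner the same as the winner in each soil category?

Loam: Blend 2 4/21 = 19.0%, Blend 1 47/151 = 31.1% → Blend 1
Silt: Blend 2 20/46 = 43.5%, Blend 1 31/59 = 52.5% → Blend 1
Sandy soil: Blend 2 82/140 = 58.6%, Blend 1 3/5 = 60.0% → Blend 1
Overall: Blend 2 106/207 = 51.2%, Blend 1 81/215 = 37.7% → Blend 2
Blend 1 wins each soil group but Blend 2 wins overall — the comparison reverses. Blend 1's plots skew toward loam, which has a lower base rate.

No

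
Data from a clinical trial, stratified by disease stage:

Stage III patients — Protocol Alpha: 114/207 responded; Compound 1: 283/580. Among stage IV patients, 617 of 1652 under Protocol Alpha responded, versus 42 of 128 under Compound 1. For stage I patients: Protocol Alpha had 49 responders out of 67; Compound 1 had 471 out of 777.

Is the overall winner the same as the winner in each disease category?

No

Stage III: Protocol Alpha 114/207 = 55.1%, Compound 1 283/580 = 48.8% → Protocol Alpha
Stage IV: Protocol Alpha 617/1652 = 37.3%, Compound 1 42/128 = 32.8% → Protocol Alpha
Stage I: Protocol Alpha 49/67 = 73.1%, Compound 1 471/777 = 60.6% → Protocol Alpha
Overall: Protocol Alpha 780/1926 = 40.5%, Compound 1 796/1485 = 53.6% → Compound 1
Protocol Alpha wins each disease group but Compound 1 wins overall — the comparison reverses. Protocol Alpha's patients skew toward stage IV, which has a lower base rate.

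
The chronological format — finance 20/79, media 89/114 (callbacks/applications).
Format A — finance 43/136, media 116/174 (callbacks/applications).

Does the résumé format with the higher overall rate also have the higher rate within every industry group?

No

Finance: the chronological format 20/79 = 25.3%, Format A 43/136 = 31.6% → Format A
Media: the chronological format 89/114 = 78.1%, Format A 116/174 = 66.7% → the chronological format
Overall: the chronological format 109/193 = 56.5%, Format A 159/310 = 51.3% → the chronological format
Neither sweeps: the chronological format wins 1 of 2 groups, Format A wins 1. The chronological format wins overall but not every group — no Simpson reversal.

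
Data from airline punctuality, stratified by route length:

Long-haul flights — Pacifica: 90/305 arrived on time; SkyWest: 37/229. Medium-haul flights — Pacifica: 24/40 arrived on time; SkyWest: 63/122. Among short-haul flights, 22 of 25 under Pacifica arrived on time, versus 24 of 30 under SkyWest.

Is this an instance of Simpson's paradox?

No

Long-haul: Pacifica 90/305 = 29.5%, SkyWest 37/229 = 16.2% → Pacifica
Medium-haul: Pacifica 24/40 = 60.0%, SkyWest 63/122 = 51.6% → Pacifica
Short-haul: Pacifica 22/25 = 88.0%, SkyWest 24/30 = 80.0% → Pacifica
Overall: Pacifica 136/370 = 36.8%, SkyWest 124/381 = 32.5% → Pacifica
Pacifica wins overall and in every route group — no reversal.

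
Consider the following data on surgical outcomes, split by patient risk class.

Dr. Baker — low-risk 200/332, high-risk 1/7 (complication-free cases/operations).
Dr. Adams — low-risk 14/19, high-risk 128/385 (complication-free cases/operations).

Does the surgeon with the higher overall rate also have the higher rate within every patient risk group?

No

Low-risk: Dr. Baker 200/332 = 60.2%, Dr. Adams 14/19 = 73.7% → Dr. Adams
High-risk: Dr. Baker 1/7 = 14.3%, Dr. Adams 128/385 = 33.2% → Dr. Adams
Overall: Dr. Baker 201/339 = 59.3%, Dr. Adams 142/404 = 35.1% → Dr. Baker
Dr. Adams wins each patient risk group but Dr. Baker wins overall — the comparison reverses. Dr. Adams's operations skew toward high-risk, which has a lower base rate.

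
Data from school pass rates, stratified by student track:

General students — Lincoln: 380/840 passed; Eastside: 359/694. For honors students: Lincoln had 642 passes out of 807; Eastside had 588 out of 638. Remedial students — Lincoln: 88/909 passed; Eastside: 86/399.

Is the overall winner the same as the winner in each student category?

Yes

General: Lincoln 380/840 = 45.2%, Eastside 359/694 = 51.7% → Eastside
Honors: Lincoln 642/807 = 79.6%, Eastside 588/638 = 92.2% → Eastside
Remedial: Lincoln 88/909 = 9.7%, Eastside 86/399 = 21.6% → Eastside
Overall: Lincoln 1110/2556 = 43.4%, Eastside 1033/1731 = 59.7% → Eastside
Eastside wins overall and in every student group — no reversal.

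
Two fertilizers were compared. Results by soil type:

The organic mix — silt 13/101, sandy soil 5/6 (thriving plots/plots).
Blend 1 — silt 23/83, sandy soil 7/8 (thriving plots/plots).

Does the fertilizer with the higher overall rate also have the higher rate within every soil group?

Yes

Silt: the organic mix 13/101 = 12.9%, Blend 1 23/83 = 27.7% → Blend 1
Sandy soil: the organic mix 5/6 = 83.3%, Blend 1 7/8 = 87.5% → Blend 1
Overall: the organic mix 18/107 = 16.8%, Blend 1 30/91 = 33.0% → Blend 1
Blend 1 wins overall and in every soil group — no reversal.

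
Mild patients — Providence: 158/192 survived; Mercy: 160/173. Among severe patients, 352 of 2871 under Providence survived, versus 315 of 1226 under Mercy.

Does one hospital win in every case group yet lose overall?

Mild: Providence 158/192 = 82.3%, Mercy 160/173 = 92.5% → Mercy
Severe: Providence 352/2871 = 12.3%, Mercy 315/1226 = 25.7% → Mercy
Overall: Providence 510/3063 = 16.7%, Mercy 475/1399 = 34.0% → Mercy
Mercy wins overall and in every case group — no reversal.

No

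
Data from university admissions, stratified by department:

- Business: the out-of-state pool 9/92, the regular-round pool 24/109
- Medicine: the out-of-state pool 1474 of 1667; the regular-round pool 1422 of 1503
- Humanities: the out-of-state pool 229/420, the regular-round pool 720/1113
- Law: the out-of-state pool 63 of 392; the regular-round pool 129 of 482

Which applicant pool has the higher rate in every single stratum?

Business: the out-of-state pool 9/92 = 9.8%, the regular-round pool 24/109 = 22.0% → the regular-round pool
Medicine: the out-of-state pool 1474/1667 = 88.4%, the regular-round pool 1422/1503 = 94.6% → the regular-round pool
Humanities: the out-of-state pool 229/420 = 54.5%, the regular-round pool 720/1113 = 64.7% → the regular-round pool
Law: the out-of-state pool 63/392 = 16.1%, the regular-round pool 129/482 = 26.8% → the regular-round pool
The regular-round pool has the higher rate in all 4 groups.

the regular-round pool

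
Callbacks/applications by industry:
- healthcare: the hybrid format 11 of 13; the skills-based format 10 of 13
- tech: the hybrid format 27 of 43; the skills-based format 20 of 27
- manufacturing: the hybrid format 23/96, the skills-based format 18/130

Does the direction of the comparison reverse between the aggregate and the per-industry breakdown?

No

Healthcare: the hybrid format 11/13 = 84.6%, the skills-based format 10/13 = 76.9% → the hybrid format
Tech: the hybrid format 27/43 = 62.8%, the skills-based format 20/27 = 74.1% → the skills-based format
Manufacturing: the hybrid format 23/96 = 24.0%, the skills-based format 18/130 = 13.8% → the hybrid format
Overall: the hybrid format 61/152 = 40.1%, the skills-based format 48/170 = 28.2% → the hybrid format
Neither sweeps: the hybrid format wins 2 of 3 groups, the skills-based format wins 1. The hybrid format wins overall but not every group — no Simpson reversal.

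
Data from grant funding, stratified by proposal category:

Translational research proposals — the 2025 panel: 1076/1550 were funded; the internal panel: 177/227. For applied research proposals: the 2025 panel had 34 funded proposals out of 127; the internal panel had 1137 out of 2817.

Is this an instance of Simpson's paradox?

Yes

Translational research: the 2025 panel 1076/1550 = 69.4%, the internal panel 177/227 = 78.0% → the internal panel
Applied research: the 2025 panel 34/127 = 26.8%, the internal panel 1137/2817 = 40.4% → the internal panel
Overall: the 2025 panel 1110/1677 = 66.2%, the internal panel 1314/3044 = 43.2% → the 2025 panel
The internal panel wins each proposal group but the 2025 panel wins overall — the comparison reverses. The internal panel's proposals skew toward applied research, which has a lower base rate.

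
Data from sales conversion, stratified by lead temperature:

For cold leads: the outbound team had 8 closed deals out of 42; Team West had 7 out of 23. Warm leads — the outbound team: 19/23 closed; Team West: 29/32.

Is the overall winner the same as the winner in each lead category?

Yes

Cold: the outbound team 8/42 = 19.0%, Team West 7/23 = 30.4% → Team West
Warm: the outbound team 19/23 = 82.6%, Team West 29/32 = 90.6% → Team West
Overall: the outbound team 27/65 = 41.5%, Team West 36/55 = 65.5% → Team West
Team West wins overall and in every lead group — no reversal.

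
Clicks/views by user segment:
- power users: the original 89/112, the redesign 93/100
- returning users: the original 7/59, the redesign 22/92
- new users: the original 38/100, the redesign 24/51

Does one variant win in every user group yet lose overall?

Power users: the original 89/112 = 79.5%, the redesign 93/100 = 93.0% → the redesign
Returning users: the original 7/59 = 11.9%, the redesign 22/92 = 23.9% → the redesign
New users: the original 38/100 = 38.0%, the redesign 24/51 = 47.1% → the redesign
Overall: the original 134/271 = 49.4%, the redesign 139/243 = 57.2% → the redesign
The redesign wins overall and in every user group — no reversal.

No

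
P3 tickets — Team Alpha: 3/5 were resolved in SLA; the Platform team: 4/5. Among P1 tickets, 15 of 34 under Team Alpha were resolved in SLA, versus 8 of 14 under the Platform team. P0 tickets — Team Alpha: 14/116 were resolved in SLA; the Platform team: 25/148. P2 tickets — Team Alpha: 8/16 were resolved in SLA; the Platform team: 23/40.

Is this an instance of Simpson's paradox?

No

P3: Team Alpha 3/5 = 60.0%, the Platform team 4/5 = 80.0% → the Platform team
P1: Team Alpha 15/34 = 44.1%, the Platform team 8/14 = 57.1% → the Platform team
P0: Team Alpha 14/116 = 12.1%, the Platform team 25/148 = 16.9% → the Platform team
P2: Team Alpha 8/16 = 50.0%, the Platform team 23/40 = 57.5% → the Platform team
Overall: Team Alpha 40/171 = 23.4%, the Platform team 60/207 = 29.0% → the Platform team
The Platform team wins overall and in every ticket group — no reversal.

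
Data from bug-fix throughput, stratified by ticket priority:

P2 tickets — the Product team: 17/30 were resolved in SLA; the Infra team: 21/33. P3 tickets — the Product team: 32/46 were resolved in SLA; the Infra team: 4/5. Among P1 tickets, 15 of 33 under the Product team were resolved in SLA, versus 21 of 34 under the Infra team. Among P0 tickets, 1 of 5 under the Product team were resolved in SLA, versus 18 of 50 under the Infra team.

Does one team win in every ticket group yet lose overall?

Yes

P2: the Product team 17/30 = 56.7%, the Infra team 21/33 = 63.6% → the Infra team
P3: the Product team 32/46 = 69.6%, the Infra team 4/5 = 80.0% → the Infra team
P1: the Product team 15/33 = 45.5%, the Infra team 21/34 = 61.8% → the Infra team
P0: the Product team 1/5 = 20.0%, the Infra team 18/50 = 36.0% → the Infra team
Overall: the Product team 65/114 = 57.0%, the Infra team 64/122 = 52.5% → the Product team
The Infra team wins each ticket group but the Product team wins overall — the comparison reverses. The Infra team's tickets skew toward P0, which has a lower base rate.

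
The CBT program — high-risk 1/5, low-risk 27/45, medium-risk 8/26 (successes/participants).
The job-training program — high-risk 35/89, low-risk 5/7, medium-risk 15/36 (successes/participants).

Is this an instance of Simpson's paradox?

High-risk: the CBT program 1/5 = 20.0%, the job-training program 35/89 = 39.3% → the job-training program
Low-risk: the CBT program 27/45 = 60.0%, the job-training program 5/7 = 71.4% → the job-training program
Medium-risk: the CBT program 8/26 = 30.8%, the job-training program 15/36 = 41.7% → the job-training program
Overall: the CBT program 36/76 = 47.4%, the job-training program 55/132 = 41.7% → the CBT program
The job-training program wins each risk group but the CBT program wins overall — the comparison reverses. The job-training program's participants skew toward high-risk, which has a lower base rate.

Yes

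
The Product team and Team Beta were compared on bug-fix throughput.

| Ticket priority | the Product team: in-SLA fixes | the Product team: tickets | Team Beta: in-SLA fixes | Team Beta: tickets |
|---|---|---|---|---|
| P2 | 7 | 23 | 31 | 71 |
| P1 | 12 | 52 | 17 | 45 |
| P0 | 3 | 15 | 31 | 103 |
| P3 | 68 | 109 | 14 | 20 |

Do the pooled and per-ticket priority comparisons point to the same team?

P2: the Product team 7/23 = 30.4%, Team Beta 31/71 = 43.7% → Team Beta
P1: the Product team 12/52 = 23.1%, Team Beta 17/45 = 37.8% → Team Beta
P0: the Product team 3/15 = 20.0%, Team Beta 31/103 = 30.1% → Team Beta
P3: the Product team 68/109 = 62.4%, Team Beta 14/20 = 70.0% → Team Beta
Overall: the Product team 90/199 = 45.2%, Team Beta 93/239 = 38.9% → the Product team
Team Beta wins each ticket group but the Product team wins overall — the comparison reverses. Team Beta's tickets skew toward P0, which has a lower base rate.

No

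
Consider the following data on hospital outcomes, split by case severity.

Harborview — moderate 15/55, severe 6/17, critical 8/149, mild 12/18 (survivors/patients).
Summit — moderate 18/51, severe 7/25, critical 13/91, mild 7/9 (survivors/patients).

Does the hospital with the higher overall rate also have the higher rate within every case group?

Moderate: Harborview 15/55 = 27.3%, Summit 18/51 = 35.3% → Summit
Severe: Harborview 6/17 = 35.3%, Summit 7/25 = 28.0% → Harborview
Critical: Harborview 8/149 = 5.4%, Summit 13/91 = 14.3% → Summit
Mild: Harborview 12/18 = 66.7%, Summit 7/9 = 77.8% → Summit
Overall: Harborview 41/239 = 17.2%, Summit 45/176 = 25.6% → Summit
Neither sweeps: Harborview wins 1 of 4 groups, Summit wins 3. Summit wins overall but not every group — no Simpson reversal.

No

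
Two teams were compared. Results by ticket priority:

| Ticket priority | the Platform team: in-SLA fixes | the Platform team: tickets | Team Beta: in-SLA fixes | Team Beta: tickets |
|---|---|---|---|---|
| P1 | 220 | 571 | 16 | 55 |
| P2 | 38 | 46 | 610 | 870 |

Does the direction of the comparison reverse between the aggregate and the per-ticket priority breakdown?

P1: the Platform team 220/571 = 38.5%, Team Beta 16/55 = 29.1% → the Platform team
P2: the Platform team 38/46 = 82.6%, Team Beta 610/870 = 70.1% → the Platform team
Overall: the Platform team 258/617 = 41.8%, Team Beta 626/925 = 67.7% → Team Beta
The Platform team wins each ticket group but Team Beta wins overall — the comparison reverses. The Platform team's tickets skew toward P1, which has a lower base rate.

Yes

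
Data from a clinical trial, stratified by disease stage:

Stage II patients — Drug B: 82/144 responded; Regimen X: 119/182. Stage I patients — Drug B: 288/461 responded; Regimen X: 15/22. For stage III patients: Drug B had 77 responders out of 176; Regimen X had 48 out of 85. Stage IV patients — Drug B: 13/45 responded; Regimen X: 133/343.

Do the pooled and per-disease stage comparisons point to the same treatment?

Stage II: Drug B 82/144 = 56.9%, Regimen X 119/182 = 65.4% → Regimen X
Stage I: Drug B 288/461 = 62.5%, Regimen X 15/22 = 68.2% → Regimen X
Stage III: Drug B 77/176 = 43.8%, Regimen X 48/85 = 56.5% → Regimen X
Stage IV: Drug B 13/45 = 28.9%, Regimen X 133/343 = 38.8% → Regimen X
Overall: Drug B 460/826 = 55.7%, Regimen X 315/632 = 49.8% → Drug B
Regimen X wins each disease group but Drug B wins overall — the comparison reverses. Regimen X's patients skew toward stage IV, which has a lower base rate.

No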